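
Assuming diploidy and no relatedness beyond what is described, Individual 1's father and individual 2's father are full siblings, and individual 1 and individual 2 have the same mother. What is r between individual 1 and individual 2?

0.375

With two independent routes of shared ancestry, r is the sum of the two contributions.
Individual 1 and individual 2 are related in two ways: first cousins through their fathers (r = 1/8) and half-sibs through their shared mother (r = 1/4).
r = 1/8 + 1/4 = 3/8 = 0.375.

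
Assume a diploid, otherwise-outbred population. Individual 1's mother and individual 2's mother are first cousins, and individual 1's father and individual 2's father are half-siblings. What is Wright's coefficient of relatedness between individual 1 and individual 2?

0.09375

Independent pedigree routes through distinct common ancestors add.
Individual 1 and individual 2 are related in two ways: second cousins through their mothers (r = 1/32) and half first cousins through their fathers (r = 1/16).
r = 1/32 + 1/16 = 3/32 = 0.09375.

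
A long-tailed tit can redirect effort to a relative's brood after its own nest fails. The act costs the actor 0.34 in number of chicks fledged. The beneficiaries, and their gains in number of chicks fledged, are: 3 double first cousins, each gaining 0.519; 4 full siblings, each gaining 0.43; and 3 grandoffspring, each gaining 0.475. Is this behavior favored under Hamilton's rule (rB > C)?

Yes

Hamilton's rule: the trait is favored when the sum of r·B over every recipient exceeds the actor's cost C.
r to a double first cousin = 0.25 (double first cousins share both grandparent pairs — four paths of length 4: r = 4·(1/2)^4 = 1/4).
r to a full sibling = 0.5 (full sibs share both parents — two paths of length 2: r = 2·(1/2)^2 = 1/2).
r to a grandoffspring = 1/4 (two parent–offspring links: r = (1/2)^2 = 1/4).
Summing one r·B term per recipient: 3·0.25·0.519 + 4·0.5·0.43 + 3·0.25·0.475 = 1.6055.
1.6055 > 0.34: the indirect benefit exceeds the cost.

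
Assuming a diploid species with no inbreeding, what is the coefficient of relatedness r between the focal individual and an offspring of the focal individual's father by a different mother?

Each parent–offspring link contributes a factor of 1/2, and independent paths through distinct common ancestors add.
Half-sibs share one parent — one path of length 2: r = (1/2)^2 = 1/4.

0.25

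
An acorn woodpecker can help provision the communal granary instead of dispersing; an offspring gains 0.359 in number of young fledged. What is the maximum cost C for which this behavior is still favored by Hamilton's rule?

0.1795

r to an offspring = 0.5 (one parent–offspring link: r = (1/2)^1 = 1/2).
Hamilton's rule: n·r·B > C, so the trait is favored while C < n·r·B = 1·0.5·0.359 = 0.1795.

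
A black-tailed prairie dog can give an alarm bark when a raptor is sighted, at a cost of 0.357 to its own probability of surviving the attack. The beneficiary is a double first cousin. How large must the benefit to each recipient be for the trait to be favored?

1.428

r to a double first cousin = 0.25 (double first cousins share both grandparent pairs — four paths of length 4: r = 4·(1/2)^4 = 1/4).
Hamilton's rule with n recipients of equal r: n·r·B > C, so B > C/(n·r) = 0.357/(1·0.25) = 1.428.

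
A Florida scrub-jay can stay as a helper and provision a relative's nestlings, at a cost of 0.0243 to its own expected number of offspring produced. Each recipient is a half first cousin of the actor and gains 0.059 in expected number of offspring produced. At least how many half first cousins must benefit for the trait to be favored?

7

r to a half first cousin = 0.0625 (half first cousins share one grandparent — one path of length 4: r = (1/2)^4 = 1/16).
Hamilton's rule: n·r·B > C  ⇒  n > C/(r·B) = 0.0243/(0.0625·0.059) = 6.59.
The smallest integer exceeding 6.59 is 7.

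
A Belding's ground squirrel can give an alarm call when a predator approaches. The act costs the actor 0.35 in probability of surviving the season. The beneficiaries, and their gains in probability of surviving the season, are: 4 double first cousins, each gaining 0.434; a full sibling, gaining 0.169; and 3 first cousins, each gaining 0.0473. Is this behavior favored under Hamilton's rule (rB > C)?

Yes

Hamilton's rule: the trait is favored when the sum of r·B over every recipient exceeds the actor's cost C.
r to a double first cousin = 0.25 (double first cousins share both grandparent pairs — four paths of length 4: r = 4·(1/2)^4 = 1/4).
r to a full sibling = 1/2 (full sibs share both parents — two paths of length 2: r = 2·(1/2)^2 = 1/2).
r to a first cousin = 1/8 (first cousins share one grandparent pair — two paths of length 4: r = 2·(1/2)^4 = 1/8).
Summing one r·B term per recipient: 4·0.25·0.434 + 1·0.5·0.169 + 3·0.125·0.0473 = 0.5362375.
0.5362375 > 0.35: the indirect benefit exceeds the cost.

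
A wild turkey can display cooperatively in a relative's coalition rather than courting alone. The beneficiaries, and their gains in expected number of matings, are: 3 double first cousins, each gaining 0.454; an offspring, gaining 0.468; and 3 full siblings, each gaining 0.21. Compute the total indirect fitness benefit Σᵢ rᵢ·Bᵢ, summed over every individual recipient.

r to a double first cousin = 1/4 (double first cousins share both grandparent pairs — four paths of length 4: r = 4·(1/2)^4 = 1/4).
r to an offspring = 1/2 (one parent–offspring link: r = (1/2)^1 = 1/2).
r to a full sibling = 1/2 (full sibs share both parents — two paths of length 2: r = 2·(1/2)^2 = 1/2).
Summing one r·B term per recipient: 3·0.25·0.454 + 1·0.5·0.468 + 3·0.5·0.21 = 0.8895.

0.8895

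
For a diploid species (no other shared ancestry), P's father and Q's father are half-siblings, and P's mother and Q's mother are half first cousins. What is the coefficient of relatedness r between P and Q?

0.078125

With two independent routes of shared ancestry, r is the sum of the two contributions.
P and Q are related in two ways: half first cousins through their fathers (r = 1/16) and half second cousins through their mothers (r = 1/64).
r = 1/16 + 1/64 = 0.078125.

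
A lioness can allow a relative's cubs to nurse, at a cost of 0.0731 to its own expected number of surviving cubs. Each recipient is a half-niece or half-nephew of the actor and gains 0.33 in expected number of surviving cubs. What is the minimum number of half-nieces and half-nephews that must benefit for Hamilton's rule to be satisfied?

2

r to a half-niece or half-nephew = 1/8 (half-aunt/uncle↔niece/nephew: one path of length 3: r = (1/2)^3 = 1/8).
Hamilton's rule: n·r·B > C  ⇒  n > C/(r·B) = 0.0731/(0.125·0.33) = 1.772.
The smallest integer exceeding 1.772 is 2.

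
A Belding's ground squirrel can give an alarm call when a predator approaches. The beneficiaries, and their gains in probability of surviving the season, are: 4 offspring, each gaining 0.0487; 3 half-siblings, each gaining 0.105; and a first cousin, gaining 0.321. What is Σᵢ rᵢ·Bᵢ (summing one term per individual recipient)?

0.216275

r to an offspring = 1/2 (one parent–offspring link: r = (1/2)^1 = 1/2).
r to a half-sibling = 0.25 (half-sibs share one parent — one path of length 2: r = (1/2)^2 = 1/4).
r to a first cousin = 0.125 (first cousins share one grandparent pair — two paths of length 4: r = 2·(1/2)^4 = 1/8).
Summing one r·B term per recipient: 4·0.5·0.0487 + 3·0.25·0.105 + 1·0.125·0.321 = 0.216275.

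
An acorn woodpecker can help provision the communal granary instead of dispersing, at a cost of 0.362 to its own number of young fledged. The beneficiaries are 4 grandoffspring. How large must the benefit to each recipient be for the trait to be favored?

r to a grandoffspring = 0.25 (two parent–offspring links: r = (1/2)^2 = 1/4).
Hamilton's rule with n recipients of equal r: n·r·B > C, so B > C/(n·r) = 0.362/(4·0.25) = 0.362.

0.362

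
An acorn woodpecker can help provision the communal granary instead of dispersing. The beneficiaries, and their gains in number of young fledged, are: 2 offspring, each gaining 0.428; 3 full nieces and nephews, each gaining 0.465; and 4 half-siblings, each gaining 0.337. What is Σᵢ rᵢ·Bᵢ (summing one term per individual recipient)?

1.11375

r to an offspring = 0.5 (one parent–offspring link: r = (1/2)^1 = 1/2).
r to a full niece or nephew = 1/4 (full aunt/uncle↔niece/nephew: two paths of length 3 through the shared grandparent pair: r = 2·(1/2)^3 = 1/4).
r to a half-sibling = 1/4 (half-sibs share one parent — one path of length 2: r = (1/2)^2 = 1/4).
Summing one r·B term per recipient: 2·0.5·0.428 + 3·0.25·0.465 + 4·0.25·0.337 = 1.11375.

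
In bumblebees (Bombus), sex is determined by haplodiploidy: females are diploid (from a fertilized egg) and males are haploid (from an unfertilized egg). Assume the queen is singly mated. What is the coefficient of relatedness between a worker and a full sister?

Haplodiploid full sisters inherit their father's entire haploid genome identically (contributing 1/2) and on average half of their mother's contribution (1/2 · 1/2 = 1/4); r = 1/2 + 1/4 = 3/4.

0.75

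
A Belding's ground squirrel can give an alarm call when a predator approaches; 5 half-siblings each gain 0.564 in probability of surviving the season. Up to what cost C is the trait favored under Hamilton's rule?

r to a half-sibling = 1/4 (half-sibs share one parent — one path of length 2: r = (1/2)^2 = 1/4).
Hamilton's rule: n·r·B > C, so the trait is favored while C < n·r·B = 5·0.25·0.564 = 0.705.

0.705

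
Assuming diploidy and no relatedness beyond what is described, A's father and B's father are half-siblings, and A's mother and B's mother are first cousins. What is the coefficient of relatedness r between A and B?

0.09375

Relatedness sums over independent paths through distinct common ancestors.
A and B are related in two ways: half first cousins through their fathers (r = 1/16) and second cousins through their mothers (r = 1/32).
r = 1/16 + 1/32 = 0.09375.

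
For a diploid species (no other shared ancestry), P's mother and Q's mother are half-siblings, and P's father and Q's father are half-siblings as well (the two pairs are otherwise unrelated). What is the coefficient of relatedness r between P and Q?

With two independent routes of shared ancestry, r is the sum of the two contributions.
P and Q are related in two ways: half first cousins through their mothers (r = 1/16) and half first cousins through their fathers (r = 1/16).
r = 1/16 + 1/16 = 0.125.

0.125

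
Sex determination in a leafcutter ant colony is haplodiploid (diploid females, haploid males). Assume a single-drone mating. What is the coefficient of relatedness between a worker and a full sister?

0.75

Haplodiploid full sisters inherit their father's entire haploid genome identically (contributing 1/2) and on average half of their mother's contribution (1/2 · 1/2 = 1/4); r = 1/2 + 1/4 = 3/4.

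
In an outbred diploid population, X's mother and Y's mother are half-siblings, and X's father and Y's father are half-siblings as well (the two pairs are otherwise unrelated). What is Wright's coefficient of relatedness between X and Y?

0.125

Relatedness sums over independent paths through distinct common ancestors.
X and Y are related in two ways: half first cousins through their mothers (r = 1/16) and half first cousins through their fathers (r = 1/16).
r = 1/16 + 1/16 = 1/8 = 0.125.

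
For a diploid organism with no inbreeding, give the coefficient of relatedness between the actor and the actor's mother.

0.5

Each parent–offspring link contributes a factor of 1/2, and independent paths through distinct common ancestors add.
One parent–offspring link: r = (1/2)^1 = 1/2.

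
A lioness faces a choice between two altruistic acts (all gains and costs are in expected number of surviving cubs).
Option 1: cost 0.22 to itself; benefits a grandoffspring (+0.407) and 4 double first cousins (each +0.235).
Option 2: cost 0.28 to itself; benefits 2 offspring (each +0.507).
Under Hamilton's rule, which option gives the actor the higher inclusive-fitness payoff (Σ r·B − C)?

Option 2

Option 1: r to a grandoffspring = 0.25.
Option 1: r to a double first cousin = 0.25.
Option 1: Σ r·B − C = (1·0.25·0.407 + 4·0.25·0.235) − 0.22 = 0.11675.
Option 2: r to an offspring = 0.5.
Option 2: Σ r·B − C = (2·0.5·0.507) − 0.28 = 0.227.
Option 2 has the higher net inclusive-fitness payoff.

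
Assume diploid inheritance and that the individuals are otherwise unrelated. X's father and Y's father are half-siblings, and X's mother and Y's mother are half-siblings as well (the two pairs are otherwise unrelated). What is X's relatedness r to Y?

Independent pedigree routes through distinct common ancestors add.
X and Y are related in two ways: half first cousins through their fathers (r = 1/16) and half first cousins through their mothers (r = 1/16).
r = 1/16 + 1/16 = 1/8 = 0.125.

0.125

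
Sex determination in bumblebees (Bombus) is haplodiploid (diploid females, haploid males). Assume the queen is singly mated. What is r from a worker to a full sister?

Haplodiploid full sisters inherit their father's entire haploid genome identically (contributing 1/2) and on average half of their mother's contribution (1/2 · 1/2 = 1/4); r = 1/2 + 1/4 = 3/4.

0.75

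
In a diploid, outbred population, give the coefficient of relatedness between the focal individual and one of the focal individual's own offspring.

Each parent–offspring link contributes a factor of 1/2, and independent paths through distinct common ancestors add.
One parent–offspring link: r = (1/2)^1 = 1/2.

0.5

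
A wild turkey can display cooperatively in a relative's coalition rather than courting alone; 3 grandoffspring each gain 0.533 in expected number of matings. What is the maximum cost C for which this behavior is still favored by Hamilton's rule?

r to a grandoffspring = 0.25 (two parent–offspring links: r = (1/2)^2 = 1/4).
Hamilton's rule: n·r·B > C, so the trait is favored while C < n·r·B = 3·0.25·0.533 = 0.39975.

0.39975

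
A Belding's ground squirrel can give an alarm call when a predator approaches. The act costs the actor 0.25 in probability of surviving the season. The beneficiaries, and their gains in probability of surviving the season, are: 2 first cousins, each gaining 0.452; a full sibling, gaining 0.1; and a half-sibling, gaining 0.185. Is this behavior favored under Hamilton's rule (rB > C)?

No

Hamilton's rule: the trait is favored when the sum of r·B over every recipient exceeds the actor's cost C.
r to a first cousin = 0.125 (first cousins share one grandparent pair — two paths of length 4: r = 2·(1/2)^4 = 1/8).
r to a full sibling = 1/2 (full sibs share both parents — two paths of length 2: r = 2·(1/2)^2 = 1/2).
r to a half-sibling = 1/4 (half-sibs share one parent — one path of length 2: r = (1/2)^2 = 1/4).
Summing one r·B term per recipient: 2·0.125·0.452 + 1·0.5·0.1 + 1·0.25·0.185 = 0.20925.
0.20925 < 0.25: the indirect benefit is less than the cost.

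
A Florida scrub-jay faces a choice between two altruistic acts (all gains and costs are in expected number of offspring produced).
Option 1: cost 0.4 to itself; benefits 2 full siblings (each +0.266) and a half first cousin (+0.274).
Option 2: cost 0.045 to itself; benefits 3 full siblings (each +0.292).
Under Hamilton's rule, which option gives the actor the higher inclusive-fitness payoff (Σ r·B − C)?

Option 1: r to a full sibling = 0.5.
Option 1: r to a half first cousin = 0.0625.
Option 1: Σ r·B − C = (2·0.5·0.266 + 1·0.0625·0.274) − 0.4 = -0.116875.
Option 2: r to a full sibling = 0.5.
Option 2: Σ r·B − C = (3·0.5·0.292) − 0.045 = 0.393.
Option 2 has the higher net inclusive-fitness payoff.

Option 2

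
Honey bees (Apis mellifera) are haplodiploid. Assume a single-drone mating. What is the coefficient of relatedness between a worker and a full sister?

Haplodiploid full sisters inherit their father's entire haploid genome identically (contributing 1/2) and on average half of their mother's contribution (1/2 · 1/2 = 1/4); r = 1/2 + 1/4 = 3/4.

0.75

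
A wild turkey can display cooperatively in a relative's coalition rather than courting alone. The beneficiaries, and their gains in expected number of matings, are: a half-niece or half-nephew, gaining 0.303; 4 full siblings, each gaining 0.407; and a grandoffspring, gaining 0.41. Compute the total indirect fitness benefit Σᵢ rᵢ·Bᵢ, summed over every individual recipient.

r to a half-niece or half-nephew = 1/8 (half-aunt/uncle↔niece/nephew: one path of length 3: r = (1/2)^3 = 1/8).
r to a full sibling = 1/2 (full sibs share both parents — two paths of length 2: r = 2·(1/2)^2 = 1/2).
r to a grandoffspring = 1/4 (two parent–offspring links: r = (1/2)^2 = 1/4).
Summing one r·B term per recipient: 1·0.125·0.303 + 4·0.5·0.407 + 1·0.25·0.41 = 0.954375.

0.954375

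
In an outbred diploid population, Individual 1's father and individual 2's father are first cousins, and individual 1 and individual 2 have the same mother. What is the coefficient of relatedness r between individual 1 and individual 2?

0.28125

Independent pedigree routes through distinct common ancestors add.
Individual 1 and individual 2 are related in two ways: second cousins through their fathers (r = 1/32) and half-sibs through their shared mother (r = 1/4).
r = 1/32 + 1/4 = 0.28125.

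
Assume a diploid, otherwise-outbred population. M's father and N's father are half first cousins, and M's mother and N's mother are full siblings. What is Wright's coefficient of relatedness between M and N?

0.140625

Wright's path rule: contributions from independent ancestry routes add.
M and N are related in two ways: half second cousins through their fathers (r = 1/64) and first cousins through their mothers (r = 1/8).
r = 1/64 + 1/8 = 0.140625.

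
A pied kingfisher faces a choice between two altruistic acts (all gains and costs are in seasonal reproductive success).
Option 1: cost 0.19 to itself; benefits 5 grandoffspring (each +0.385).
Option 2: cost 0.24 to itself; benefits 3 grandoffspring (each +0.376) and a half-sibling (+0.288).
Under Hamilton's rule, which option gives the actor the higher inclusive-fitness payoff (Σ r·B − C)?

Option 1: r to a grandoffspring = 0.25.
Option 1: Σ r·B − C = (5·0.25·0.385) − 0.19 = 0.29125.
Option 2: r to a grandoffspring = 0.25.
Option 2: r to a half-sibling = 0.25.
Option 2: Σ r·B − C = (3·0.25·0.376 + 1·0.25·0.288) − 0.24 = 0.114.
Option 1 has the higher net inclusive-fitness payoff.

Option 1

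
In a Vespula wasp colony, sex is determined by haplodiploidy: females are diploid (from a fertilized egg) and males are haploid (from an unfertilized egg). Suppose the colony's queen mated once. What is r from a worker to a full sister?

0.75

Haplodiploid full sisters inherit their father's entire haploid genome identically (contributing 1/2) and on average half of their mother's contribution (1/2 · 1/2 = 1/4); r = 1/2 + 1/4 = 3/4.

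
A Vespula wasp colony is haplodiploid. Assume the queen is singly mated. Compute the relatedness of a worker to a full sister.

Haplodiploid full sisters inherit their father's entire haploid genome identically (contributing 1/2) and on average half of their mother's contribution (1/2 · 1/2 = 1/4); r = 1/2 + 1/4 = 3/4.

0.75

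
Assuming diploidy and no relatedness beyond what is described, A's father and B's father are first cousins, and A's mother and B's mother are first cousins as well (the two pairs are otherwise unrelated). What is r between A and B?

0.0625

Wright's path rule: contributions from independent ancestry routes add.
A and B are related in two ways: second cousins through their fathers (r = 1/32) and second cousins through their mothers (r = 1/32).
r = 1/32 + 1/32 = 1/16 = 0.0625.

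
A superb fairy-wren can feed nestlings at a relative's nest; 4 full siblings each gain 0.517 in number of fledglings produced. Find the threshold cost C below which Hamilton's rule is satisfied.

1.034

r to a full sibling = 1/2 (full sibs share both parents — two paths of length 2: r = 2·(1/2)^2 = 1/2).
Hamilton's rule: n·r·B > C, so the trait is favored while C < n·r·B = 4·0.5·0.517 = 1.034.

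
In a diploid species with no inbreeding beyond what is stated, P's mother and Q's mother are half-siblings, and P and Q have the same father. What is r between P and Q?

0.3125

Wright's path rule: contributions from independent ancestry routes add.
P and Q are related in two ways: half first cousins through their mothers (r = 1/16) and half-sibs through their shared father (r = 1/4).
r = 1/16 + 1/4 = 5/16 = 0.3125.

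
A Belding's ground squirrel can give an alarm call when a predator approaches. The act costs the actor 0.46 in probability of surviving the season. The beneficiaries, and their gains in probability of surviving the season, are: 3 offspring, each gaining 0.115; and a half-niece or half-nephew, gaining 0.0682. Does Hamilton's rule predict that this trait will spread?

No

Hamilton's rule: the trait is favored when the sum of r·B over every recipient exceeds the actor's cost C.
r to an offspring = 0.5 (one parent–offspring link: r = (1/2)^1 = 1/2).
r to a half-niece or half-nephew = 0.125 (half-aunt/uncle↔niece/nephew: one path of length 3: r = (1/2)^3 = 1/8).
Summing one r·B term per recipient: 3·0.5·0.115 + 1·0.125·0.0682 = 0.181025.
0.181025 < 0.46: the indirect benefit is less than the cost.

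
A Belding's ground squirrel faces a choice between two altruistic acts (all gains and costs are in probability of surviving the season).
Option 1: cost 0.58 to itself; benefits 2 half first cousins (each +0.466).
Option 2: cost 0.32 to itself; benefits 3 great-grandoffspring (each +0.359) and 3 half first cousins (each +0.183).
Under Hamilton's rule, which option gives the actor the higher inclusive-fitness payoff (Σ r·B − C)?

Option 2

Option 1: r to a half first cousin = 0.0625.
Option 1: Σ r·B − C = (2·0.0625·0.466) − 0.58 = -0.52175.
Option 2: r to a great-grandoffspring = 0.125.
Option 2: r to a half first cousin = 0.0625.
Option 2: Σ r·B − C = (3·0.125·0.359 + 3·0.0625·0.183) − 0.32 = -0.1510625.
Option 2 has the higher net inclusive-fitness payoff.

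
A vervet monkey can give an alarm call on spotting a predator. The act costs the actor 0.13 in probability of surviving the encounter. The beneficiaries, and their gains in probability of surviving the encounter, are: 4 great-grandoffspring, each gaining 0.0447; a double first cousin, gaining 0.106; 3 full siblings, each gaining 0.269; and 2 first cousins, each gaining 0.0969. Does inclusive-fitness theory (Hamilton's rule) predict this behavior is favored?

Hamilton's rule: the trait is favored when the sum of r·B over every recipient exceeds the actor's cost C.
r to a great-grandoffspring = 1/8 (three parent–offspring links: r = (1/2)^3 = 1/8).
r to a double first cousin = 1/4 (double first cousins share both grandparent pairs — four paths of length 4: r = 4·(1/2)^4 = 1/4).
r to a full sibling = 0.5 (full sibs share both parents — two paths of length 2: r = 2·(1/2)^2 = 1/2).
r to a first cousin = 0.125 (first cousins share one grandparent pair — two paths of length 4: r = 2·(1/2)^4 = 1/8).
Summing one r·B term per recipient: 4·0.125·0.0447 + 1·0.25·0.106 + 3·0.5·0.269 + 2·0.125·0.0969 = 0.476575.
0.476575 > 0.13: the indirect benefit exceeds the cost.

Yes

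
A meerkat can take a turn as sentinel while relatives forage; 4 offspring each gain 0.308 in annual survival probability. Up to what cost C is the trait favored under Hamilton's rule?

r to an offspring = 1/2 (one parent–offspring link: r = (1/2)^1 = 1/2).
Hamilton's rule: n·r·B > C, so the trait is favored while C < n·r·B = 4·0.5·0.308 = 0.616.

0.616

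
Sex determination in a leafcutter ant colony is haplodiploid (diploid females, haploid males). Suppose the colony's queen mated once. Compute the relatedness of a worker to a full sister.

0.75

Haplodiploid full sisters inherit their father's entire haploid genome identically (contributing 1/2) and on average half of their mother's contribution (1/2 · 1/2 = 1/4); r = 1/2 + 1/4 = 3/4.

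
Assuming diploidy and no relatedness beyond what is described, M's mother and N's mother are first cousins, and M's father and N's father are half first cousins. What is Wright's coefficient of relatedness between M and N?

0.046875

With two independent routes of shared ancestry, r is the sum of the two contributions.
M and N are related in two ways: second cousins through their mothers (r = 1/32) and half second cousins through their fathers (r = 1/64).
r = 1/32 + 1/64 = 0.046875.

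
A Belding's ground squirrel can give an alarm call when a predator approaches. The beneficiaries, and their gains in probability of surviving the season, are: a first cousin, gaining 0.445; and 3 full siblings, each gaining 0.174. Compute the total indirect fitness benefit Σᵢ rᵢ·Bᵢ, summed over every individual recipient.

0.316625

r to a first cousin = 1/8 (first cousins share one grandparent pair — two paths of length 4: r = 2·(1/2)^4 = 1/8).
r to a full sibling = 1/2 (full sibs share both parents — two paths of length 2: r = 2·(1/2)^2 = 1/2).
Summing one r·B term per recipient: 1·0.125·0.445 + 3·0.5·0.174 = 0.316625.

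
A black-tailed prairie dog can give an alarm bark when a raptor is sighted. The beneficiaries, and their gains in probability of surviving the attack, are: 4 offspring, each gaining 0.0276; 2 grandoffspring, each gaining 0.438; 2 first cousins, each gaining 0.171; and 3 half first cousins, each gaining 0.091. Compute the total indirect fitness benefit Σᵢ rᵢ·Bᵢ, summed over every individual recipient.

r to an offspring = 0.5 (one parent–offspring link: r = (1/2)^1 = 1/2).
r to a grandoffspring = 0.25 (two parent–offspring links: r = (1/2)^2 = 1/4).
r to a first cousin = 0.125 (first cousins share one grandparent pair — two paths of length 4: r = 2·(1/2)^4 = 1/8).
r to a half first cousin = 0.0625 (half first cousins share one grandparent — one path of length 4: r = (1/2)^4 = 1/16).
Summing one r·B term per recipient: 4·0.5·0.0276 + 2·0.25·0.438 + 2·0.125·0.171 + 3·0.0625·0.091 = 0.3340125.

0.3340125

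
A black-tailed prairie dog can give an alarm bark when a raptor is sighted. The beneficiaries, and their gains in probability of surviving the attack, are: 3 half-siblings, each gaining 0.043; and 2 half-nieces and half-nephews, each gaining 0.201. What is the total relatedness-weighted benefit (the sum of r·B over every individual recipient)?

0.0825

r to a half-sibling = 1/4 (half-sibs share one parent — one path of length 2: r = (1/2)^2 = 1/4).
r to a half-niece or half-nephew = 0.125 (half-aunt/uncle↔niece/nephew: one path of length 3: r = (1/2)^3 = 1/8).
Summing one r·B term per recipient: 3·0.25·0.043 + 2·0.125·0.201 = 0.0825.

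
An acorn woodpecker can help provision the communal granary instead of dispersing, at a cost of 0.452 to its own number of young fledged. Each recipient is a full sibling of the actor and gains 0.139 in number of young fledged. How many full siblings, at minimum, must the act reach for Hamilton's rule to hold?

7

r to a full sibling = 1/2 (full sibs share both parents — two paths of length 2: r = 2·(1/2)^2 = 1/2).
Hamilton's rule: n·r·B > C  ⇒  n > C/(r·B) = 0.452/(0.5·0.139) = 6.504.
The smallest integer exceeding 6.504 is 7.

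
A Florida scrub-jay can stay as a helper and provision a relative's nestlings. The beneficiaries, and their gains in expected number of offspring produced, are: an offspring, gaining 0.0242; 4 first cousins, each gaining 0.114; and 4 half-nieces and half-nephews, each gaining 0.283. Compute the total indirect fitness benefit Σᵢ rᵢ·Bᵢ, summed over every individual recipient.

r to an offspring = 1/2 (one parent–offspring link: r = (1/2)^1 = 1/2).
r to a first cousin = 0.125 (first cousins share one grandparent pair — two paths of length 4: r = 2·(1/2)^4 = 1/8).
r to a half-niece or half-nephew = 1/8 (half-aunt/uncle↔niece/nephew: one path of length 3: r = (1/2)^3 = 1/8).
Summing one r·B term per recipient: 1·0.5·0.0242 + 4·0.125·0.114 + 4·0.125·0.283 = 0.2106.

0.2106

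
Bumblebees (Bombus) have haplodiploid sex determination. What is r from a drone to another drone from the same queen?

0.5

Haploid brothers each carry a random half of the queen's diploid genome, so on average they share half: r = 1/2.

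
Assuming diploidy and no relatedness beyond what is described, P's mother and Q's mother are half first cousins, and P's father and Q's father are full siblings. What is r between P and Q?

0.140625

Relatedness sums over independent paths through distinct common ancestors.
P and Q are related in two ways: half second cousins through their mothers (r = 1/64) and first cousins through their fathers (r = 1/8).
r = 1/64 + 1/8 = 9/64 = 0.140625.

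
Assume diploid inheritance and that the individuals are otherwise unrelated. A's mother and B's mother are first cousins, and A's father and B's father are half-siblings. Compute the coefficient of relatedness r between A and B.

Independent pedigree routes through distinct common ancestors add.
A and B are related in two ways: second cousins through their mothers (r = 1/32) and half first cousins through their fathers (r = 1/16).
r = 1/32 + 1/16 = 0.09375.

0.09375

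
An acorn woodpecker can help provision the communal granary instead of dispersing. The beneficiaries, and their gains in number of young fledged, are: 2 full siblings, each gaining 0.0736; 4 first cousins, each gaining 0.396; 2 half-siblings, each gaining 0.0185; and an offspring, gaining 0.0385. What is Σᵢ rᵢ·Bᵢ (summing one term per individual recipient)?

0.3001

r to a full sibling = 1/2 (full sibs share both parents — two paths of length 2: r = 2·(1/2)^2 = 1/2).
r to a first cousin = 0.125 (first cousins share one grandparent pair — two paths of length 4: r = 2·(1/2)^4 = 1/8).
r to a half-sibling = 0.25 (half-sibs share one parent — one path of length 2: r = (1/2)^2 = 1/4).
r to an offspring = 0.5 (one parent–offspring link: r = (1/2)^1 = 1/2).
Summing one r·B term per recipient: 2·0.5·0.0736 + 4·0.125·0.396 + 2·0.25·0.0185 + 1·0.5·0.0385 = 0.3001.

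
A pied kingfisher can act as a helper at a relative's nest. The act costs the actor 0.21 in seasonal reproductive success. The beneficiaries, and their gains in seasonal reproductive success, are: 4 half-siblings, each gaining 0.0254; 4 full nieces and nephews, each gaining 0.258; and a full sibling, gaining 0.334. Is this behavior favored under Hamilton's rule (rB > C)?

Yes

Hamilton's rule: the trait is favored when the sum of r·B over every recipient exceeds the actor's cost C.
r to a half-sibling = 0.25 (half-sibs share one parent — one path of length 2: r = (1/2)^2 = 1/4).
r to a full niece or nephew = 0.25 (full aunt/uncle↔niece/nephew: two paths of length 3 through the shared grandparent pair: r = 2·(1/2)^3 = 1/4).
r to a full sibling = 1/2 (full sibs share both parents — two paths of length 2: r = 2·(1/2)^2 = 1/2).
Summing one r·B term per recipient: 4·0.25·0.0254 + 4·0.25·0.258 + 1·0.5·0.334 = 0.4504.
0.4504 > 0.21: the indirect benefit exceeds the cost.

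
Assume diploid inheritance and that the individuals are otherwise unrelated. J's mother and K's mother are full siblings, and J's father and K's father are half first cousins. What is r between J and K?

0.140625

Wright's path rule: contributions from independent ancestry routes add.
J and K are related in two ways: first cousins through their mothers (r = 1/8) and half second cousins through their fathers (r = 1/64).
r = 1/8 + 1/64 = 9/64 = 0.140625.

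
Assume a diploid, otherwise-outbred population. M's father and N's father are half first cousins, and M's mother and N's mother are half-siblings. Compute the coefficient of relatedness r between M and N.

0.078125

With two independent routes of shared ancestry, r is the sum of the two contributions.
M and N are related in two ways: half second cousins through their fathers (r = 1/64) and half first cousins through their mothers (r = 1/16).
r = 1/64 + 1/16 = 5/64 = 0.078125.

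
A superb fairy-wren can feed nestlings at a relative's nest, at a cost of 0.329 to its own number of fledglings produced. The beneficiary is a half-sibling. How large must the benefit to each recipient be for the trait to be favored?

1.316

r to a half-sibling = 1/4 (half-sibs share one parent — one path of length 2: r = (1/2)^2 = 1/4).
Hamilton's rule with n recipients of equal r: n·r·B > C, so B > C/(n·r) = 0.329/(1·0.25) = 1.316.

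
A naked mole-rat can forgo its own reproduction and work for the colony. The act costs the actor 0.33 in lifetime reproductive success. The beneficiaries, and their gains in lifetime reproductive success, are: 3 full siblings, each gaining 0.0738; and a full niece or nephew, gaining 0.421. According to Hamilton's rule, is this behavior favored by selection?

Hamilton's rule: the trait is favored when the sum of r·B over every recipient exceeds the actor's cost C.
r to a full sibling = 0.5 (full sibs share both parents — two paths of length 2: r = 2·(1/2)^2 = 1/2).
r to a full niece or nephew = 0.25 (full aunt/uncle↔niece/nephew: two paths of length 3 through the shared grandparent pair: r = 2·(1/2)^3 = 1/4).
Summing one r·B term per recipient: 3·0.5·0.0738 + 1·0.25·0.421 = 0.21595.
0.21595 < 0.33: the indirect benefit is less than the cost.

No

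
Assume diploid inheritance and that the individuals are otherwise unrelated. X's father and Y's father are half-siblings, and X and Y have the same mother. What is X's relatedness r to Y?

Independent pedigree routes through distinct common ancestors add.
X and Y are related in two ways: half first cousins through their fathers (r = 1/16) and half-sibs through their shared mother (r = 1/4).
r = 1/16 + 1/4 = 5/16 = 0.3125.

0.3125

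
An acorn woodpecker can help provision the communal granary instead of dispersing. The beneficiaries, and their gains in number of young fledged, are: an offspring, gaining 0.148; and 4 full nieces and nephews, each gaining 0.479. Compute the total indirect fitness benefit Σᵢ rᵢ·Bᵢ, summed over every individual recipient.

r to an offspring = 0.5 (one parent–offspring link: r = (1/2)^1 = 1/2).
r to a full niece or nephew = 1/4 (full aunt/uncle↔niece/nephew: two paths of length 3 through the shared grandparent pair: r = 2·(1/2)^3 = 1/4).
Summing one r·B term per recipient: 1·0.5·0.148 + 4·0.25·0.479 = 0.553.

0.553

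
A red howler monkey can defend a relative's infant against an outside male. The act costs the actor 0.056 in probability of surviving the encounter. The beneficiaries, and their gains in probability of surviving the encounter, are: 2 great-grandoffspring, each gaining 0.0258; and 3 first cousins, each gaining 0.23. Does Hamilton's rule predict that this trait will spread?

Yes

Hamilton's rule: the trait is favored when the sum of r·B over every recipient exceeds the actor's cost C.
r to a great-grandoffspring = 1/8 (three parent–offspring links: r = (1/2)^3 = 1/8).
r to a first cousin = 0.125 (first cousins share one grandparent pair — two paths of length 4: r = 2·(1/2)^4 = 1/8).
Summing one r·B term per recipient: 2·0.125·0.0258 + 3·0.125·0.23 = 0.0927.
0.0927 > 0.056: the indirect benefit exceeds the cost.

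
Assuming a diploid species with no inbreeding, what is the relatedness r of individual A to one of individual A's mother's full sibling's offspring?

0.125

Each parent–offspring link contributes a factor of 1/2, and independent paths through distinct common ancestors add.
First cousins share one grandparent pair — two paths of length 4: r = 2·(1/2)^4 = 1/8.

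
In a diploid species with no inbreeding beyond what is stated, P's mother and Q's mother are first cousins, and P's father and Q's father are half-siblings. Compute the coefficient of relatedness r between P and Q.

With two independent routes of shared ancestry, r is the sum of the two contributions.
P and Q are related in two ways: second cousins through their mothers (r = 1/32) and half first cousins through their fathers (r = 1/16).
r = 1/32 + 1/16 = 3/32 = 0.09375.

0.09375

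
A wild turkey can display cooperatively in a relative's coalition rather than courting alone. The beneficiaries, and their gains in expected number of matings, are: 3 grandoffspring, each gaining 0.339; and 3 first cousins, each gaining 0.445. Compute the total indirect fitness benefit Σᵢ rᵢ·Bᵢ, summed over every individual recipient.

0.421125

r to a grandoffspring = 0.25 (two parent–offspring links: r = (1/2)^2 = 1/4).
r to a first cousin = 1/8 (first cousins share one grandparent pair — two paths of length 4: r = 2·(1/2)^4 = 1/8).
Summing one r·B term per recipient: 3·0.25·0.339 + 3·0.125·0.445 = 0.421125.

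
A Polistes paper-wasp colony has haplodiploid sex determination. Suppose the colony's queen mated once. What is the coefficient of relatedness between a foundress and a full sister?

0.75

Haplodiploid full sisters inherit their father's entire haploid genome identically (contributing 1/2) and on average half of their mother's contribution (1/2 · 1/2 = 1/4); r = 1/2 + 1/4 = 3/4.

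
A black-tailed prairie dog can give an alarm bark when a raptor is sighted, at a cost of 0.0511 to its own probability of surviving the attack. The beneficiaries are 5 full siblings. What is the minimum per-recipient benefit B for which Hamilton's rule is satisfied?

r to a full sibling = 1/2 (full sibs share both parents — two paths of length 2: r = 2·(1/2)^2 = 1/2).
Hamilton's rule with n recipients of equal r: n·r·B > C, so B > C/(n·r) = 0.0511/(5·0.5) = 0.0204.

0.0204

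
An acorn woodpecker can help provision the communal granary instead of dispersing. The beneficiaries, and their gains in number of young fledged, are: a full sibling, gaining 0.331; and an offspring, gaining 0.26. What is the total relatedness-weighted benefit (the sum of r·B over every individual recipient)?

r to a full sibling = 0.5 (full sibs share both parents — two paths of length 2: r = 2·(1/2)^2 = 1/2).
r to an offspring = 1/2 (one parent–offspring link: r = (1/2)^1 = 1/2).
Summing one r·B term per recipient: 1·0.5·0.331 + 1·0.5·0.26 = 0.2955.

0.2955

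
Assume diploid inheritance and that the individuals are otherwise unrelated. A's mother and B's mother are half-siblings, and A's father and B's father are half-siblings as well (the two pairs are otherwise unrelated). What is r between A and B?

0.125

Independent pedigree routes through distinct common ancestors add.
A and B are related in two ways: half first cousins through their mothers (r = 1/16) and half first cousins through their fathers (r = 1/16).
r = 1/16 + 1/16 = 0.125.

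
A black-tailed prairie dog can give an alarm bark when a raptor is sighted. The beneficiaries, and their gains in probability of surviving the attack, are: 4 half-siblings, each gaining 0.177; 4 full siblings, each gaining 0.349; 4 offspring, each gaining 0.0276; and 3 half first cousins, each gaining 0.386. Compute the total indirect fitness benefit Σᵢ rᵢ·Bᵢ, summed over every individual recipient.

1.002575

r to a half-sibling = 0.25 (half-sibs share one parent — one path of length 2: r = (1/2)^2 = 1/4).
r to a full sibling = 1/2 (full sibs share both parents — two paths of length 2: r = 2·(1/2)^2 = 1/2).
r to an offspring = 1/2 (one parent–offspring link: r = (1/2)^1 = 1/2).
r to a half first cousin = 1/16 (half first cousins share one grandparent — one path of length 4: r = (1/2)^4 = 1/16).
Summing one r·B term per recipient: 4·0.25·0.177 + 4·0.5·0.349 + 4·0.5·0.0276 + 3·0.0625·0.386 = 1.002575.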